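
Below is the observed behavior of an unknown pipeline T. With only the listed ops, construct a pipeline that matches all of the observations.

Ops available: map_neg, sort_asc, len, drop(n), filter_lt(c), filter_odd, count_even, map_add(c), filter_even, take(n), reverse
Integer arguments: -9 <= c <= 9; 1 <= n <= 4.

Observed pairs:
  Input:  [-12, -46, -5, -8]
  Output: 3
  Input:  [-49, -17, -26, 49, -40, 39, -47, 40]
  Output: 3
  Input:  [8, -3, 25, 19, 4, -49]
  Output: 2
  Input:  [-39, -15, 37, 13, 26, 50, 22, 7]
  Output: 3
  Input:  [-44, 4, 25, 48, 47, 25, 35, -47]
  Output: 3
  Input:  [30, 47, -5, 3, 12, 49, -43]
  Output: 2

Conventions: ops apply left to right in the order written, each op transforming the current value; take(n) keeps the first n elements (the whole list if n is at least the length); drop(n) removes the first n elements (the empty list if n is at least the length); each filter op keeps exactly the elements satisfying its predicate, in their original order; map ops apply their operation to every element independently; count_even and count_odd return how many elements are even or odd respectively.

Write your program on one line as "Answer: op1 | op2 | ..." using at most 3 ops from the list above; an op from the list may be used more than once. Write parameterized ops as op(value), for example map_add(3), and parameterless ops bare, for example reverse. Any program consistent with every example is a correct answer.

filter_even | len

Check, running the answer program on each example:
  [-12, -46, -5, -8] -> [-12, -46, -8] -> 3
  [-49, -17, -26, 49, -40, 39, -47, 40] -> [-26, -40, 40] -> 3
  [8, -3, 25, 19, 4, -49] -> [8, 4] -> 2
  [-39, -15, 37, 13, 26, 50, 22, 7] -> [26, 50, 22] -> 3
  [-44, 4, 25, 48, 47, 25, 35, -47] -> [-44, 4, 48] -> 3
  [30, 47, -5, 3, 12, 49, -43] -> [30, 12] -> 2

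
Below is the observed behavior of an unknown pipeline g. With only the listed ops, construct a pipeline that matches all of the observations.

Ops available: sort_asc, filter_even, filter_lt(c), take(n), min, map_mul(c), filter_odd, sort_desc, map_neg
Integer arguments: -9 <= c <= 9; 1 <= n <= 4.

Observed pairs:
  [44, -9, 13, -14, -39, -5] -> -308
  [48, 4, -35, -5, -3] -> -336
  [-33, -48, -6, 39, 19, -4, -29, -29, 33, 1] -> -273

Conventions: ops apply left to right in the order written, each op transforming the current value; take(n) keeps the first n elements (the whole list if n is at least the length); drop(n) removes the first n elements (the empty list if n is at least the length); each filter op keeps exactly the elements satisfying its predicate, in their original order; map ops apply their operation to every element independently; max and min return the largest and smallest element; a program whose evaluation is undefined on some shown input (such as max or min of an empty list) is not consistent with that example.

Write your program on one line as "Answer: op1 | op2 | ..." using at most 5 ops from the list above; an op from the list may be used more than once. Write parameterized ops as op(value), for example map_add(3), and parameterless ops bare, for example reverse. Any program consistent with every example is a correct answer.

map_neg | map_mul(7) | sort_desc | min

Check, running the answer program on each example:
  [44, -9, 13, -14, -39, -5] -> [-44, 9, -13, 14, 39, 5] -> [-308, 63, -91, 98, 273, 35] -> [273, 98, 63, 35, -91, -308] -> -308
  [48, 4, -35, -5, -3] -> [-48, -4, 35, 5, 3] -> [-336, -28, 245, 35, 21] -> [245, 35, 21, -28, -336] -> -336
  [-33, -48, -6, 39, 19, -4, -29, -29, 33, 1] -> [33, 48, 6, -39, -19, 4, 29, 29, -33, -1] -> [231, 336, 42, -273, -133, 28, 203, 203, -231, -7] -> [336, 231, 203, 203, 42, 28, -7, -133, -231, -273] -> -273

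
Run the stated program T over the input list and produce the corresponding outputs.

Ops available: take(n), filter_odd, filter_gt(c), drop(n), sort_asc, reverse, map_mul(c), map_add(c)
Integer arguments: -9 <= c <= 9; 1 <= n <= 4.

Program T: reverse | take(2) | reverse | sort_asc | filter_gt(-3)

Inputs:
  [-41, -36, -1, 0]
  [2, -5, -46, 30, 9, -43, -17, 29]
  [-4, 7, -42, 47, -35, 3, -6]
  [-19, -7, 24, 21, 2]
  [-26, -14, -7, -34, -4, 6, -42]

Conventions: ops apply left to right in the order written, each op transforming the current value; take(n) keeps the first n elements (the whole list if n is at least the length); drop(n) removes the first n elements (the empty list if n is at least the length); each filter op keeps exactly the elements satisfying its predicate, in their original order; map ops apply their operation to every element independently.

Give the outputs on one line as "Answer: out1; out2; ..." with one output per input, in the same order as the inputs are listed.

[-1, 0]; [29]; [3]; [2, 21]; [6]

Execution, op by op:
  [-41, -36, -1, 0] -> [0, -1, -36, -41] -> [0, -1] -> [-1, 0] -> [-1, 0] -> [-1, 0]
  [2, -5, -46, 30, 9, -43, -17, 29] -> [29, -17, -43, 9, 30, -46, -5, 2] -> [29, -17] -> [-17, 29] -> [-17, 29] -> [29]
  [-4, 7, -42, 47, -35, 3, -6] -> [-6, 3, -35, 47, -42, 7, -4] -> [-6, 3] -> [3, -6] -> [-6, 3] -> [3]
  [-19, -7, 24, 21, 2] -> [2, 21, 24, -7, -19] -> [2, 21] -> [21, 2] -> [2, 21] -> [2, 21]
  [-26, -14, -7, -34, -4, 6, -42] -> [-42, 6, -4, -34, -7, -14, -26] -> [-42, 6] -> [6, -42] -> [-42, 6] -> [6]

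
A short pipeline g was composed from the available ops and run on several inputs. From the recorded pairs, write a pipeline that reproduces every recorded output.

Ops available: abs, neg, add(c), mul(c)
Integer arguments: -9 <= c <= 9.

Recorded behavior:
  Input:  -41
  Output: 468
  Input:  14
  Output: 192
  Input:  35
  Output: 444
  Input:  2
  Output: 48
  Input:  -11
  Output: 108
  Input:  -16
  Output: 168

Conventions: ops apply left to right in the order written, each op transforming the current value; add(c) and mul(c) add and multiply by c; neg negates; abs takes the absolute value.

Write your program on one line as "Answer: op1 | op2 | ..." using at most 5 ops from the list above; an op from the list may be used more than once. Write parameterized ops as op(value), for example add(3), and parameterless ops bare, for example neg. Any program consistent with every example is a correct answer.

neg | mul(2) | add(-4) | mul(6) | abs

Check, running the answer program on each example:
  -41 -> 41 -> 82 -> 78 -> 468 -> 468
  14 -> -14 -> -28 -> -32 -> -192 -> 192
  35 -> -35 -> -70 -> -74 -> -444 -> 444
  2 -> -2 -> -4 -> -8 -> -48 -> 48
  -11 -> 11 -> 22 -> 18 -> 108 -> 108
  -16 -> 16 -> 32 -> 28 -> 168 -> 168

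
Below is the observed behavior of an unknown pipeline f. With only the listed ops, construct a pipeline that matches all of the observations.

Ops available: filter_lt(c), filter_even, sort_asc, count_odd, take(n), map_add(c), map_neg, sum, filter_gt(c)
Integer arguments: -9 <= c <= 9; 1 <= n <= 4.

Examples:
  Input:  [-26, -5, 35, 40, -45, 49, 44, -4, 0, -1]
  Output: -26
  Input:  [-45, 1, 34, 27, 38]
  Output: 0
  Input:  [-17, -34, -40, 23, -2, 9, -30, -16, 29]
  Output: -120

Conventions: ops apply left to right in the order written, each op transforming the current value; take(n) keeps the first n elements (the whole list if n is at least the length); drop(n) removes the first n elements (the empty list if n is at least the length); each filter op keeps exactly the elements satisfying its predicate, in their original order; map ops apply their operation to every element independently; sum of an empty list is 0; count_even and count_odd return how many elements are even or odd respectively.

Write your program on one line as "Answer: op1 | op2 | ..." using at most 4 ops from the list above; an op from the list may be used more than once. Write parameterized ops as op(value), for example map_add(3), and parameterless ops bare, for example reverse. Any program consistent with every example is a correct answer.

sort_asc | filter_even | filter_lt(-4) | sum

Check, running the answer program on each example:
  [-26, -5, 35, 40, -45, 49, 44, -4, 0, -1] -> [-45, -26, -5, -4, -1, 0, 35, 40, 44, 49] -> [-26, -4, 0, 40, 44] -> [-26] -> -26
  [-45, 1, 34, 27, 38] -> [-45, 1, 27, 34, 38] -> [34, 38] -> [] -> 0
  [-17, -34, -40, 23, -2, 9, -30, -16, 29] -> [-40, -34, -30, -17, -16, -2, 9, 23, 29] -> [-40, -34, -30, -16, -2] -> [-40, -34, -30, -16] -> -120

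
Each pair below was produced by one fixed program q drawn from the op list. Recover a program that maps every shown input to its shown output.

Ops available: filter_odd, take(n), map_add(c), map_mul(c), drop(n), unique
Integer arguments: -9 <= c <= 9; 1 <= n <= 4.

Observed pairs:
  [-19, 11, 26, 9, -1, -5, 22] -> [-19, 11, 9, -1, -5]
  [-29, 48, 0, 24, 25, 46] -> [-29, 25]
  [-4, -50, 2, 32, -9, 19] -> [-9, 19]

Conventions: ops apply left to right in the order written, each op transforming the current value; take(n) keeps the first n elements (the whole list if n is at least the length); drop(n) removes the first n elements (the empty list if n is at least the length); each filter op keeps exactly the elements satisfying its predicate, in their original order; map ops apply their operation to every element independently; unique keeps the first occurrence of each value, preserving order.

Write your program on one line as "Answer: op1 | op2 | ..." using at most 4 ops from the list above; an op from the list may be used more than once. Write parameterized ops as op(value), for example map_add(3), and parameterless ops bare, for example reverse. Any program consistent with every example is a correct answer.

map_add(-2) | filter_odd | map_add(1) | map_add(1)

Check, running the answer program on each example:
  [-19, 11, 26, 9, -1, -5, 22] -> [-21, 9, 24, 7, -3, -7, 20] -> [-21, 9, 7, -3, -7] -> [-20, 10, 8, -2, -6] -> [-19, 11, 9, -1, -5]
  [-29, 48, 0, 24, 25, 46] -> [-31, 46, -2, 22, 23, 44] -> [-31, 23] -> [-30, 24] -> [-29, 25]
  [-4, -50, 2, 32, -9, 19] -> [-6, -52, 0, 30, -11, 17] -> [-11, 17] -> [-10, 18] -> [-9, 19]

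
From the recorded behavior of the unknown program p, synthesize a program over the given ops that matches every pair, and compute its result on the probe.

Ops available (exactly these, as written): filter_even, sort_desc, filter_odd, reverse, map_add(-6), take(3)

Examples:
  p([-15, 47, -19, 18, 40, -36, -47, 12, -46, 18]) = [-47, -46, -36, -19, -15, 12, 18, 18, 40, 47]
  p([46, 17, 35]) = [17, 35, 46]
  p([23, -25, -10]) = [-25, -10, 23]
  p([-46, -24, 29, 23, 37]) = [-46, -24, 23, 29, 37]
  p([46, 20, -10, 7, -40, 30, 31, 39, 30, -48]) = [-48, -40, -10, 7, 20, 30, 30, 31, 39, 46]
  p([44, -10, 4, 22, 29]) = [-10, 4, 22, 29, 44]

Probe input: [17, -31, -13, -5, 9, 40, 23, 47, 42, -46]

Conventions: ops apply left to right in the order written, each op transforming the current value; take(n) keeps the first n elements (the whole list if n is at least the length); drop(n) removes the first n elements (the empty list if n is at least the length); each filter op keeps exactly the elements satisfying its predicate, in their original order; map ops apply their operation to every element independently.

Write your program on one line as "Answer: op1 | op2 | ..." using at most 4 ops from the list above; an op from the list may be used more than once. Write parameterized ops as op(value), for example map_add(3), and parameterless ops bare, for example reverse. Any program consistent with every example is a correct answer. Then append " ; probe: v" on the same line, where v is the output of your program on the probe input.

reverse | sort_desc | reverse ; probe: [-46, -31, -13, -5, 9, 17, 23, 40, 42, 47]

Check, running the answer program on each example:
  [-15, 47, -19, 18, 40, -36, -47, 12, -46, 18] -> [18, -46, 12, -47, -36, 40, 18, -19, 47, -15] -> [47, 40, 18, 18, 12, -15, -19, -36, -46, -47] -> [-47, -46, -36, -19, -15, 12, 18, 18, 40, 47]
  [46, 17, 35] -> [35, 17, 46] -> [46, 35, 17] -> [17, 35, 46]
  [23, -25, -10] -> [-10, -25, 23] -> [23, -10, -25] -> [-25, -10, 23]
  [-46, -24, 29, 23, 37] -> [37, 23, 29, -24, -46] -> [37, 29, 23, -24, -46] -> [-46, -24, 23, 29, 37]
  [46, 20, -10, 7, -40, 30, 31, 39, 30, -48] -> [-48, 30, 39, 31, 30, -40, 7, -10, 20, 46] -> [46, 39, 31, 30, 30, 20, 7, -10, -40, -48] -> [-48, -40, -10, 7, 20, 30, 30, 31, 39, 46]
  [44, -10, 4, 22, 29] -> [29, 22, 4, -10, 44] -> [44, 29, 22, 4, -10] -> [-10, 4, 22, 29, 44]
  probe: [17, -31, -13, -5, 9, 40, 23, 47, 42, -46] -> [-46, 42, 47, 23, 40, 9, -5, -13, -31, 17] -> [47, 42, 40, 23, 17, 9, -5, -13, -31, -46] -> [-46, -31, -13, -5, 9, 17, 23, 40, 42, 47]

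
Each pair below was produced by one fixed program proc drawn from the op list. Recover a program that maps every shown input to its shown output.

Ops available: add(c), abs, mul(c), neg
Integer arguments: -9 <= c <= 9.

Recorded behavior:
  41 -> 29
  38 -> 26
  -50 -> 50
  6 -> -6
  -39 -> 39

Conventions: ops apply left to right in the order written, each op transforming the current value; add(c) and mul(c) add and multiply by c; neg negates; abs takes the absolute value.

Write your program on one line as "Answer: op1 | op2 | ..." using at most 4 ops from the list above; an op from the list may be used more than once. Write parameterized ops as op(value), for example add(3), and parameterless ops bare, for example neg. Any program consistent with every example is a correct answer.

neg | add(6) | abs | add(-6)

Check, running the answer program on each example:
  41 -> -41 -> -35 -> 35 -> 29
  38 -> -38 -> -32 -> 32 -> 26
  -50 -> 50 -> 56 -> 56 -> 50
  6 -> -6 -> 0 -> 0 -> -6
  -39 -> 39 -> 45 -> 45 -> 39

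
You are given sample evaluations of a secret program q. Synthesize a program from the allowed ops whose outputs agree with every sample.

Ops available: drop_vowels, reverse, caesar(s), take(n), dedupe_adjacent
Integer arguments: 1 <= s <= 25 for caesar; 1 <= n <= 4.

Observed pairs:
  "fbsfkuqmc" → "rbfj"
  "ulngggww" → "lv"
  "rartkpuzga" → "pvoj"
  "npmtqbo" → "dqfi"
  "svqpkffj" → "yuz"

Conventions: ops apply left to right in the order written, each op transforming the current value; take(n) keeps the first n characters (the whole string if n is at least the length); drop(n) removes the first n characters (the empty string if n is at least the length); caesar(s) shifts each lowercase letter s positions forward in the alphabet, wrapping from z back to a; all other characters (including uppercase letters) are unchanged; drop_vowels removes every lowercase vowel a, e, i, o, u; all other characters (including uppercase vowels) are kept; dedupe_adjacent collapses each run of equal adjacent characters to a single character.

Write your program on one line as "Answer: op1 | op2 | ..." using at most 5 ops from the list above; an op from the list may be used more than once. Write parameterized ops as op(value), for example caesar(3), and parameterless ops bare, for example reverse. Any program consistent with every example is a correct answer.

reverse | take(4) | dedupe_adjacent | caesar(15)

Check, running the answer program on each example:
  "fbsfkuqmc" -> "cmqukfsbf" -> "cmqu" -> "cmqu" -> "rbfj"
  "ulngggww" -> "wwgggnlu" -> "wwgg" -> "wg" -> "lv"
  "rartkpuzga" -> "agzupktrar" -> "agzu" -> "agzu" -> "pvoj"
  "npmtqbo" -> "obqtmpn" -> "obqt" -> "obqt" -> "dqfi"
  "svqpkffj" -> "jffkpqvs" -> "jffk" -> "jfk" -> "yuz"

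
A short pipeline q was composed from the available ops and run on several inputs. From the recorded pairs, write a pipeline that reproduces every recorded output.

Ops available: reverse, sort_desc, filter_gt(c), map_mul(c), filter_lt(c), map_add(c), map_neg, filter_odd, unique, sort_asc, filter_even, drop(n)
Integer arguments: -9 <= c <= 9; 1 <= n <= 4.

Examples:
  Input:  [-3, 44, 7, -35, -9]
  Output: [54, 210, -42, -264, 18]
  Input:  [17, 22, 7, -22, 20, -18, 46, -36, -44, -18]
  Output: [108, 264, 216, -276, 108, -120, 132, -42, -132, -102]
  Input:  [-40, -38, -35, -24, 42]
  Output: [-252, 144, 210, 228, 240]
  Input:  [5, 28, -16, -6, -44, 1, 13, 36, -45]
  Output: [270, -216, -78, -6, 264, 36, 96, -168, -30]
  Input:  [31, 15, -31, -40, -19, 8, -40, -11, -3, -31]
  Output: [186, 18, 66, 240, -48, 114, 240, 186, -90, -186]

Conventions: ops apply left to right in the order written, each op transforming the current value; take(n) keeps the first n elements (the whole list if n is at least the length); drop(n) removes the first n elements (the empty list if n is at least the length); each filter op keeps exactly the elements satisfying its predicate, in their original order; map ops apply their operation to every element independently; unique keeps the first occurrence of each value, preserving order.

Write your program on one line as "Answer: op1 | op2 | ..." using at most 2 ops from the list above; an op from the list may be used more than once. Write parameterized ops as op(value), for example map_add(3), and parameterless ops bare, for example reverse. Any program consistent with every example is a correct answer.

map_mul(-6) | reverse

Check, running the answer program on each example:
  [-3, 44, 7, -35, -9] -> [18, -264, -42, 210, 54] -> [54, 210, -42, -264, 18]
  [17, 22, 7, -22, 20, -18, 46, -36, -44, -18] -> [-102, -132, -42, 132, -120, 108, -276, 216, 264, 108] -> [108, 264, 216, -276, 108, -120, 132, -42, -132, -102]
  [-40, -38, -35, -24, 42] -> [240, 228, 210, 144, -252] -> [-252, 144, 210, 228, 240]
  [5, 28, -16, -6, -44, 1, 13, 36, -45] -> [-30, -168, 96, 36, 264, -6, -78, -216, 270] -> [270, -216, -78, -6, 264, 36, 96, -168, -30]
  [31, 15, -31, -40, -19, 8, -40, -11, -3, -31] -> [-186, -90, 186, 240, 114, -48, 240, 66, 18, 186] -> [186, 18, 66, 240, -48, 114, 240, 186, -90, -186]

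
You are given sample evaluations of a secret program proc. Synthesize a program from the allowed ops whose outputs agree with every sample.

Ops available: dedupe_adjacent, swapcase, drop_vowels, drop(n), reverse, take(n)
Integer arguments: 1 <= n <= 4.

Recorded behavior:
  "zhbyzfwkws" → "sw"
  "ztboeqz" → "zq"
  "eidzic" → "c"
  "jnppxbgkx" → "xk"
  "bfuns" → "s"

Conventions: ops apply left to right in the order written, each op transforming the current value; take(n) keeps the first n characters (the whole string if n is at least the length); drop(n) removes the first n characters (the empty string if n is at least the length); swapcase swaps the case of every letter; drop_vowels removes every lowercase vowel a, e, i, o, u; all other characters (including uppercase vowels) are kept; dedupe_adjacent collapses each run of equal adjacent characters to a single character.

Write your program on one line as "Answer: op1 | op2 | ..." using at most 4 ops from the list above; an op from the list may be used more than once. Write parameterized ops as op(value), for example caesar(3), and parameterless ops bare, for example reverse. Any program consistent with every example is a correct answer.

drop(4) | reverse | drop_vowels | take(2)

Check, running the answer program on each example:
  "zhbyzfwkws" -> "zfwkws" -> "swkwfz" -> "swkwfz" -> "sw"
  "ztboeqz" -> "eqz" -> "zqe" -> "zq" -> "zq"
  "eidzic" -> "ic" -> "ci" -> "c" -> "c"
  "jnppxbgkx" -> "xbgkx" -> "xkgbx" -> "xkgbx" -> "xk"
  "bfuns" -> "s" -> "s" -> "s" -> "s"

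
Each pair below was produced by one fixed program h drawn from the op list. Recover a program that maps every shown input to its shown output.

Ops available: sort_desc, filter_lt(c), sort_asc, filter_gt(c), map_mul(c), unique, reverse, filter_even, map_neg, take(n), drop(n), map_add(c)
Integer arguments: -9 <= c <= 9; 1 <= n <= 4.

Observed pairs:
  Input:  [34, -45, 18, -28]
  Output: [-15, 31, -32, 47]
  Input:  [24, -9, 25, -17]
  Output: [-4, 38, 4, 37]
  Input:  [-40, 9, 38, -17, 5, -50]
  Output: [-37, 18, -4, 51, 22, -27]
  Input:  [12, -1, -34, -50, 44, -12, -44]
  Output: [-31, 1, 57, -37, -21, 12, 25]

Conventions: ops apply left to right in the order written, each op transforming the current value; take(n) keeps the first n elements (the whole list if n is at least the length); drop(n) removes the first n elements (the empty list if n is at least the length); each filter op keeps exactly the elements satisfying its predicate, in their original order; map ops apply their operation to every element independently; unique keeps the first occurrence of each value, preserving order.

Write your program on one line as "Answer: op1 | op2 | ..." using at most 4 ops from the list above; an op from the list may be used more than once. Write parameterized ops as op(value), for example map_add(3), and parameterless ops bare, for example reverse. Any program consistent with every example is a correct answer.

map_add(9) | reverse | map_add(4)

Check, running the answer program on each example:
  [34, -45, 18, -28] -> [43, -36, 27, -19] -> [-19, 27, -36, 43] -> [-15, 31, -32, 47]
  [24, -9, 25, -17] -> [33, 0, 34, -8] -> [-8, 34, 0, 33] -> [-4, 38, 4, 37]
  [-40, 9, 38, -17, 5, -50] -> [-31, 18, 47, -8, 14, -41] -> [-41, 14, -8, 47, 18, -31] -> [-37, 18, -4, 51, 22, -27]
  [12, -1, -34, -50, 44, -12, -44] -> [21, 8, -25, -41, 53, -3, -35] -> [-35, -3, 53, -41, -25, 8, 21] -> [-31, 1, 57, -37, -21, 12, 25]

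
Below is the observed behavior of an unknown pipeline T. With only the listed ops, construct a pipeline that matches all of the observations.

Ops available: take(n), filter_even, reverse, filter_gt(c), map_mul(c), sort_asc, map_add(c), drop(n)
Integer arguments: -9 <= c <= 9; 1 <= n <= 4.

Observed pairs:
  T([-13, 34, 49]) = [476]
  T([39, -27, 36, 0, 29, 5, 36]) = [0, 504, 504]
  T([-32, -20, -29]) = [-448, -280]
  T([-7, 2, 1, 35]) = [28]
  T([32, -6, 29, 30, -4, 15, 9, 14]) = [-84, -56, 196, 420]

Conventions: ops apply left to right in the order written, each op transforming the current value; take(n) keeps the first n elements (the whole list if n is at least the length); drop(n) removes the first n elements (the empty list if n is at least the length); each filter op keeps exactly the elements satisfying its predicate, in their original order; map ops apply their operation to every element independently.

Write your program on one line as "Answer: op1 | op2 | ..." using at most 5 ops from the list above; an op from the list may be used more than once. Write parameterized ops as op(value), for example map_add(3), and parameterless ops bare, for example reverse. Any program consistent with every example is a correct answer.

sort_asc | filter_even | map_mul(7) | map_mul(2) | take(4)

Check, running the answer program on each example:
  [-13, 34, 49] -> [-13, 34, 49] -> [34] -> [238] -> [476] -> [476]
  [39, -27, 36, 0, 29, 5, 36] -> [-27, 0, 5, 29, 36, 36, 39] -> [0, 36, 36] -> [0, 252, 252] -> [0, 504, 504] -> [0, 504, 504]
  [-32, -20, -29] -> [-32, -29, -20] -> [-32, -20] -> [-224, -140] -> [-448, -280] -> [-448, -280]
  [-7, 2, 1, 35] -> [-7, 1, 2, 35] -> [2] -> [14] -> [28] -> [28]
  [32, -6, 29, 30, -4, 15, 9, 14] -> [-6, -4, 9, 14, 15, 29, 30, 32] -> [-6, -4, 14, 30, 32] -> [-42, -28, 98, 210, 224] -> [-84, -56, 196, 420, 448] -> [-84, -56, 196, 420]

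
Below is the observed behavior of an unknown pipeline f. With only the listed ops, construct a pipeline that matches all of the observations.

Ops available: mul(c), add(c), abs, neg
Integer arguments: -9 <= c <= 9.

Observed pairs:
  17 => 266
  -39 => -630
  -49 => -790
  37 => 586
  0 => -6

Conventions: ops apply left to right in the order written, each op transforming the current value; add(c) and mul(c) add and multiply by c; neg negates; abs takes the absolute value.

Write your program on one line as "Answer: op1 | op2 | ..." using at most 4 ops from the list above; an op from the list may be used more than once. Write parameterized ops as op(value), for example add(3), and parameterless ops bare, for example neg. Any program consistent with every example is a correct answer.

mul(-2) | mul(8) | add(6) | neg

Check, running the answer program on each example:
  17 -> -34 -> -272 -> -266 -> 266
  -39 -> 78 -> 624 -> 630 -> -630
  -49 -> 98 -> 784 -> 790 -> -790
  37 -> -74 -> -592 -> -586 -> 586
  0 -> 0 -> 0 -> 6 -> -6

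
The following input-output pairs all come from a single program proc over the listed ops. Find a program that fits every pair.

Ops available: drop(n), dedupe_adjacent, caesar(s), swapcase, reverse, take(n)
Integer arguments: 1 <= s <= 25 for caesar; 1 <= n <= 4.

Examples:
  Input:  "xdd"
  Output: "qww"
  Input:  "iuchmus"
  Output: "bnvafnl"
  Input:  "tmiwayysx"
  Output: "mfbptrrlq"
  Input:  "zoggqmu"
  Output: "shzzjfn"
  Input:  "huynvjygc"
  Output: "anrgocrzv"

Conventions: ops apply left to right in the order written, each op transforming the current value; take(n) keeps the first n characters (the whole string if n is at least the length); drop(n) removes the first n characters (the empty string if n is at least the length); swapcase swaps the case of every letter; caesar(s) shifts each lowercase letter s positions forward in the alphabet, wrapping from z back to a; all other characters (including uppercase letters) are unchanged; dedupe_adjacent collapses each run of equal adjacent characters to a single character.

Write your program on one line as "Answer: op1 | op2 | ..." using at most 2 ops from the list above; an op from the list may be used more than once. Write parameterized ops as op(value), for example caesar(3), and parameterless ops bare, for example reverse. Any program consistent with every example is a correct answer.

caesar(24) | caesar(21)

Check, running the answer program on each example:
  "xdd" -> "vbb" -> "qww"
  "iuchmus" -> "gsafksq" -> "bnvafnl"
  "tmiwayysx" -> "rkguywwqv" -> "mfbptrrlq"
  "zoggqmu" -> "xmeeoks" -> "shzzjfn"
  "huynvjygc" -> "fswlthwea" -> "anrgocrzv"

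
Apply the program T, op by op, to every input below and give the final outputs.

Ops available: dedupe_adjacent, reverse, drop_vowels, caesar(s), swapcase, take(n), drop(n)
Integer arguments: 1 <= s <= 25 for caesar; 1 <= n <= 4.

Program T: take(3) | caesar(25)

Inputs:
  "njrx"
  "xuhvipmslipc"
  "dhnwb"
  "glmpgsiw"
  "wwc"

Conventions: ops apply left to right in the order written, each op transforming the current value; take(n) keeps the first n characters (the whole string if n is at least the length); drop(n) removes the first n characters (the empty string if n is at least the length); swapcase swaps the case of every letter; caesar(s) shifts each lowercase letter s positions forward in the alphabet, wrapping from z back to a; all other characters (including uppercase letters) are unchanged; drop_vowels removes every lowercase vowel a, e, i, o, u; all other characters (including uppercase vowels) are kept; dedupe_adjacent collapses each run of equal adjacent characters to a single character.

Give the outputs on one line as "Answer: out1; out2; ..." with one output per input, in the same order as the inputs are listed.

"miq"; "wtg"; "cgm"; "fkl"; "vvb"

Execution, op by op:
  "njrx" -> "njr" -> "miq"
  "xuhvipmslipc" -> "xuh" -> "wtg"
  "dhnwb" -> "dhn" -> "cgm"
  "glmpgsiw" -> "glm" -> "fkl"
  "wwc" -> "wwc" -> "vvb"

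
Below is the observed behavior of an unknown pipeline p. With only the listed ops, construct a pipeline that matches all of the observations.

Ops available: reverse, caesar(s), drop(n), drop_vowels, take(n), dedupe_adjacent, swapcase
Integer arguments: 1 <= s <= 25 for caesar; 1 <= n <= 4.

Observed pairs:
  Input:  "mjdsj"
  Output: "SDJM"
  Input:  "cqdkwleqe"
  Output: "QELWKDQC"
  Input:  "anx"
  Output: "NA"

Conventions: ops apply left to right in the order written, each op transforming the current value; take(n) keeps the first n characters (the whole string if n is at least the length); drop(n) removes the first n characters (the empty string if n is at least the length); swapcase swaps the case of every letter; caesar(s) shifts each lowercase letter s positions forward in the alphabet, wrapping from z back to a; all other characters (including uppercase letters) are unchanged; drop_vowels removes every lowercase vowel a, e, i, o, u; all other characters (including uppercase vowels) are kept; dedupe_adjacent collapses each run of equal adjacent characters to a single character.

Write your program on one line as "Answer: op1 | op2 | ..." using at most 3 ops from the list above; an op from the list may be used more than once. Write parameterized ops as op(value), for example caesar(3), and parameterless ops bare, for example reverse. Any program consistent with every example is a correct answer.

reverse | swapcase | drop(1)

Check, running the answer program on each example:
  "mjdsj" -> "jsdjm" -> "JSDJM" -> "SDJM"
  "cqdkwleqe" -> "eqelwkdqc" -> "EQELWKDQC" -> "QELWKDQC"
  "anx" -> "xna" -> "XNA" -> "NA"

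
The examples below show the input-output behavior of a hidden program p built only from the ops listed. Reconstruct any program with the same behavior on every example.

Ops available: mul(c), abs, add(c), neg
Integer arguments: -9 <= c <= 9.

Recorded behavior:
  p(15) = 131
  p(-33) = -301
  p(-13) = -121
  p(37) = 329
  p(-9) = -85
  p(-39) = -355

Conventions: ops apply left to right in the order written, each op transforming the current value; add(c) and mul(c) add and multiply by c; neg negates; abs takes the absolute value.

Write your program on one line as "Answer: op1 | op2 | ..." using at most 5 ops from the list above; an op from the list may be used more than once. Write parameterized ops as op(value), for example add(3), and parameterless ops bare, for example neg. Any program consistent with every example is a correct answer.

add(-1) | mul(-9) | add(-1) | neg | add(4)

Check, running the answer program on each example:
  15 -> 14 -> -126 -> -127 -> 127 -> 131
  -33 -> -34 -> 306 -> 305 -> -305 -> -301
  -13 -> -14 -> 126 -> 125 -> -125 -> -121
  37 -> 36 -> -324 -> -325 -> 325 -> 329
  -9 -> -10 -> 90 -> 89 -> -89 -> -85
  -39 -> -40 -> 360 -> 359 -> -359 -> -355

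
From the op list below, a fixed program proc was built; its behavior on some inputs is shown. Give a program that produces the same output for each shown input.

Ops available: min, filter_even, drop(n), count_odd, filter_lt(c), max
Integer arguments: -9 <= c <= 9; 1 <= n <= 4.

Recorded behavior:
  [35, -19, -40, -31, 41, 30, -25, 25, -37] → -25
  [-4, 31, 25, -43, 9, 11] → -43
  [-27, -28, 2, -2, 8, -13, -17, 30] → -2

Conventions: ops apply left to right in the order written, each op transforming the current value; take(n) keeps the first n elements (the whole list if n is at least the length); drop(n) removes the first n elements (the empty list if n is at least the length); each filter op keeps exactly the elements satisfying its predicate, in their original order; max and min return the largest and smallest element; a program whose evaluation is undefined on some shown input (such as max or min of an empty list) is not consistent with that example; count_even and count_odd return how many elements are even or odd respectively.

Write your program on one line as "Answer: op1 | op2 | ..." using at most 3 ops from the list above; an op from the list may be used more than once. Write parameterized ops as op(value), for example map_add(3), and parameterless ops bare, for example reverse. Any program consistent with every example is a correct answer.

drop(3) | filter_lt(2) | max

Check, running the answer program on each example:
  [35, -19, -40, -31, 41, 30, -25, 25, -37] -> [-31, 41, 30, -25, 25, -37] -> [-31, -25, -37] -> -25
  [-4, 31, 25, -43, 9, 11] -> [-43, 9, 11] -> [-43] -> -43
  [-27, -28, 2, -2, 8, -13, -17, 30] -> [-2, 8, -13, -17, 30] -> [-2, -13, -17] -> -2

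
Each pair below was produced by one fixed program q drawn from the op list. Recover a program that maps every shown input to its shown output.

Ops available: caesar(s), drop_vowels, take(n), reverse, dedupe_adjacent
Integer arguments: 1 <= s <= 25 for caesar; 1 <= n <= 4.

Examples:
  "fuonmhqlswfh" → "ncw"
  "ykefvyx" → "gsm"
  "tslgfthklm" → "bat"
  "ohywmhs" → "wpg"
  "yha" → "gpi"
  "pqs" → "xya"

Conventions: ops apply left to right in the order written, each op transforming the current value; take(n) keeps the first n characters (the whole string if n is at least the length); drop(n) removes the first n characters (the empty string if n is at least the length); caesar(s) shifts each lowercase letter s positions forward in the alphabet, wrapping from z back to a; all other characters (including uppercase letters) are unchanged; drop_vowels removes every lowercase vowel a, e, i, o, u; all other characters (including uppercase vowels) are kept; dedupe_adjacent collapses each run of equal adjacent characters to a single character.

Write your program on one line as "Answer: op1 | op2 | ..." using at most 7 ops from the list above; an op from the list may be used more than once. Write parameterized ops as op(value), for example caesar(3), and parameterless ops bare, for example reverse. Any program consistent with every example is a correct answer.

take(4) | caesar(21) | caesar(23) | caesar(6) | caesar(10) | take(3)

Check, running the answer program on each example:
  "fuonmhqlswfh" -> "fuon" -> "apji" -> "xmgf" -> "dsml" -> "ncwv" -> "ncw"
  "ykefvyx" -> "ykef" -> "tfza" -> "qcwx" -> "wicd" -> "gsmn" -> "gsm"
  "tslgfthklm" -> "tslg" -> "ongb" -> "lkdy" -> "rqje" -> "bato" -> "bat"
  "ohywmhs" -> "ohyw" -> "jctr" -> "gzqo" -> "mfwu" -> "wpge" -> "wpg"
  "yha" -> "yha" -> "tcv" -> "qzs" -> "wfy" -> "gpi" -> "gpi"
  "pqs" -> "pqs" -> "kln" -> "hik" -> "noq" -> "xya" -> "xya"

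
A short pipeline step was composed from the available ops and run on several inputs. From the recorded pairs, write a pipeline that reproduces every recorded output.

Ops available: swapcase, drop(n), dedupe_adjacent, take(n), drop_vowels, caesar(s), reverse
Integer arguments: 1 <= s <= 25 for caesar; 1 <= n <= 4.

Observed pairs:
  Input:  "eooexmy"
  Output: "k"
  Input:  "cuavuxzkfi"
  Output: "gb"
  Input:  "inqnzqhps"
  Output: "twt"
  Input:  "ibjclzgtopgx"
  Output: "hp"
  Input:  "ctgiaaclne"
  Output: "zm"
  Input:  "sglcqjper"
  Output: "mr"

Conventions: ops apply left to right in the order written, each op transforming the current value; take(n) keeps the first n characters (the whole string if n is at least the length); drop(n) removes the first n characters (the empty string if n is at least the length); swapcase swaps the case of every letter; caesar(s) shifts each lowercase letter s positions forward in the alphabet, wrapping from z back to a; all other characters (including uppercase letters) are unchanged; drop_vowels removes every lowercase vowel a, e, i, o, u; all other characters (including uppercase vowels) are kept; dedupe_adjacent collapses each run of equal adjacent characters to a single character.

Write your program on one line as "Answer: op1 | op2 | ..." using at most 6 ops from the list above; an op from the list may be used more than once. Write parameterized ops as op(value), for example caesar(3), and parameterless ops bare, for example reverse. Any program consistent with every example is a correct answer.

caesar(6) | take(4) | swapcase | drop(1) | swapcase | drop_vowels

Check, running the answer program on each example:
  "eooexmy" -> "kuukdse" -> "kuuk" -> "KUUK" -> "UUK" -> "uuk" -> "k"
  "cuavuxzkfi" -> "iagbadfqlo" -> "iagb" -> "IAGB" -> "AGB" -> "agb" -> "gb"
  "inqnzqhps" -> "otwtfwnvy" -> "otwt" -> "OTWT" -> "TWT" -> "twt" -> "twt"
  "ibjclzgtopgx" -> "ohpirfmzuvmd" -> "ohpi" -> "OHPI" -> "HPI" -> "hpi" -> "hp"
  "ctgiaaclne" -> "izmoggirtk" -> "izmo" -> "IZMO" -> "ZMO" -> "zmo" -> "zm"
  "sglcqjper" -> "ymriwpvkx" -> "ymri" -> "YMRI" -> "MRI" -> "mri" -> "mr"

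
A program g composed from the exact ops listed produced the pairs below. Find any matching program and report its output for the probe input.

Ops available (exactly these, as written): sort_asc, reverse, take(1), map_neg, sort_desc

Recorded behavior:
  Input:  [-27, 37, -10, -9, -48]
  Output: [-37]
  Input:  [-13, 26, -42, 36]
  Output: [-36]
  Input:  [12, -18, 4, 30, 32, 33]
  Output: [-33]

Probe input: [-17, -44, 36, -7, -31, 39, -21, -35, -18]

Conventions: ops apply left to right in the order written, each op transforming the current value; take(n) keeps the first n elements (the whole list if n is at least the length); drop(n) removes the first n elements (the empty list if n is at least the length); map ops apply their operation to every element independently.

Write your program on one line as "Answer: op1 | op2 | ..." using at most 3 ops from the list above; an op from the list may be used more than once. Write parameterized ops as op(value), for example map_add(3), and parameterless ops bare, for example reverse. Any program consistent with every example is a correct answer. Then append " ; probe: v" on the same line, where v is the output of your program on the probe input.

map_neg | sort_asc | take(1) ; probe: [-39]

Check, running the answer program on each example:
  [-27, 37, -10, -9, -48] -> [27, -37, 10, 9, 48] -> [-37, 9, 10, 27, 48] -> [-37]
  [-13, 26, -42, 36] -> [13, -26, 42, -36] -> [-36, -26, 13, 42] -> [-36]
  [12, -18, 4, 30, 32, 33] -> [-12, 18, -4, -30, -32, -33] -> [-33, -32, -30, -12, -4, 18] -> [-33]
  probe: [-17, -44, 36, -7, -31, 39, -21, -35, -18] -> [17, 44, -36, 7, 31, -39, 21, 35, 18] -> [-39, -36, 7, 17, 18, 21, 31, 35, 44] -> [-39]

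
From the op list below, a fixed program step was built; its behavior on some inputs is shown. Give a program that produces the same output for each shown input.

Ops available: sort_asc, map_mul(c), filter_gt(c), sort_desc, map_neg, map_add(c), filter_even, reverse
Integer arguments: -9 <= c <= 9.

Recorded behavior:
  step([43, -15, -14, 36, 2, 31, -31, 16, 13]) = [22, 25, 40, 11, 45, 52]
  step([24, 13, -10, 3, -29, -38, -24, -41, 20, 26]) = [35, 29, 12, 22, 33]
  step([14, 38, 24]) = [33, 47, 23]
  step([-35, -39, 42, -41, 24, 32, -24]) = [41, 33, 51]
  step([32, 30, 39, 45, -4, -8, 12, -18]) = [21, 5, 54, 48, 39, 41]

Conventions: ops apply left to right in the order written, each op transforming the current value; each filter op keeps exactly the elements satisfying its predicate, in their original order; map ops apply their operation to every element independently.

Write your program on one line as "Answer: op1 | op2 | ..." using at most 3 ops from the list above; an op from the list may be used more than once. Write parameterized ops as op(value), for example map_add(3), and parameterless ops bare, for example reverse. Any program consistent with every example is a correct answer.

reverse | filter_gt(-6) | map_add(9)

Check, running the answer program on each example:
  [43, -15, -14, 36, 2, 31, -31, 16, 13] -> [13, 16, -31, 31, 2, 36, -14, -15, 43] -> [13, 16, 31, 2, 36, 43] -> [22, 25, 40, 11, 45, 52]
  [24, 13, -10, 3, -29, -38, -24, -41, 20, 26] -> [26, 20, -41, -24, -38, -29, 3, -10, 13, 24] -> [26, 20, 3, 13, 24] -> [35, 29, 12, 22, 33]
  [14, 38, 24] -> [24, 38, 14] -> [24, 38, 14] -> [33, 47, 23]
  [-35, -39, 42, -41, 24, 32, -24] -> [-24, 32, 24, -41, 42, -39, -35] -> [32, 24, 42] -> [41, 33, 51]
  [32, 30, 39, 45, -4, -8, 12, -18] -> [-18, 12, -8, -4, 45, 39, 30, 32] -> [12, -4, 45, 39, 30, 32] -> [21, 5, 54, 48, 39, 41]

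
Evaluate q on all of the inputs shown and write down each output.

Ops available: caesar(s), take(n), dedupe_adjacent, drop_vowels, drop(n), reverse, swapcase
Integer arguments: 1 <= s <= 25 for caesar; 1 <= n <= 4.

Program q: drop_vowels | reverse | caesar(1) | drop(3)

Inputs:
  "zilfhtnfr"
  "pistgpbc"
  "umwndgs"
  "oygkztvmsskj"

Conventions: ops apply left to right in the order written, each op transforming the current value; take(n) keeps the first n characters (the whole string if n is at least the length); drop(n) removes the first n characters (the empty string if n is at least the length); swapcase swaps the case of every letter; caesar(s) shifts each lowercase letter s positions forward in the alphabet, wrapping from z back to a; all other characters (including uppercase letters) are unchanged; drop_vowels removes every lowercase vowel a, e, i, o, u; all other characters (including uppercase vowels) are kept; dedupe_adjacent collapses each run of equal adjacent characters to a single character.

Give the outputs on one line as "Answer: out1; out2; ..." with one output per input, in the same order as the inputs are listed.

Execution, op by op:
  "zilfhtnfr" -> "zlfhtnfr" -> "rfnthflz" -> "sgouigma" -> "uigma"
  "pistgpbc" -> "pstgpbc" -> "cbpgtsp" -> "dcqhutq" -> "hutq"
  "umwndgs" -> "mwndgs" -> "sgdnwm" -> "theoxn" -> "oxn"
  "oygkztvmsskj" -> "ygkztvmsskj" -> "jkssmvtzkgy" -> "klttnwualhz" -> "tnwualhz"

"uigma"; "hutq"; "oxn"; "tnwualhz"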